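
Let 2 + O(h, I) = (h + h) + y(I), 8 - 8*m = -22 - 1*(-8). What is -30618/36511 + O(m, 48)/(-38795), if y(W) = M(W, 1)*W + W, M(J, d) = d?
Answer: -2382916309/2832888490 ≈ -0.84116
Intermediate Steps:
m = 11/4 (m = 1 - (-22 - 1*(-8))/8 = 1 - (-22 + 8)/8 = 1 - ⅛*(-14) = 1 + 7/4 = 11/4 ≈ 2.7500)
y(W) = 2*W (y(W) = 1*W + W = W + W = 2*W)
O(h, I) = -2 + 2*I + 2*h (O(h, I) = -2 + ((h + h) + 2*I) = -2 + (2*h + 2*I) = -2 + (2*I + 2*h) = -2 + 2*I + 2*h)
-30618/36511 + O(m, 48)/(-38795) = -30618/36511 + (-2 + 2*48 + 2*(11/4))/(-38795) = -30618*1/36511 + (-2 + 96 + 11/2)*(-1/38795) = -30618/36511 + (199/2)*(-1/38795) = -30618/36511 - 199/77590 = -2382916309/2832888490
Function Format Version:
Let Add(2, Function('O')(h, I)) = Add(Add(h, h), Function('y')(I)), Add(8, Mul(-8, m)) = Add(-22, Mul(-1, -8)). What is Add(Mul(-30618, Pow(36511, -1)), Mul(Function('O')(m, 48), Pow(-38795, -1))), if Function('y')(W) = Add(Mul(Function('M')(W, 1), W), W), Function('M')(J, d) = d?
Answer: Rational(-2382916309, 2832888490) ≈ -0.84116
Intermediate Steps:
m = Rational(11, 4) (m = Add(1, Mul(Rational(-1, 8), Add(-22, Mul(-1, -8)))) = Add(1, Mul(Rational(-1, 8), Add(-22, 8))) = Add(1, Mul(Rational(-1, 8), -14)) = Add(1, Rational(7, 4)) = Rational(11, 4) ≈ 2.7500)
Function('y')(W) = Mul(2, W) (Function('y')(W) = Add(Mul(1, W), W) = Add(W, W) = Mul(2, W))
Function('O')(h, I) = Add(-2, Mul(2, I), Mul(2, h)) (Function('O')(h, I) = Add(-2, Add(Add(h, h), Mul(2, I))) = Add(-2, Add(Mul(2, h), Mul(2, I))) = Add(-2, Add(Mul(2, I), Mul(2, h))) = Add(-2, Mul(2, I), Mul(2, h)))
Add(Mul(-30618, Pow(36511, -1)), Mul(Function('O')(m, 48), Pow(-38795, -1))) = Add(Mul(-30618, Pow(36511, -1)), Mul(Add(-2, Mul(2, 48), Mul(2, Rational(11, 4))), Pow(-38795, -1))) = Add(Mul(-30618, Rational(1, 36511)), Mul(Add(-2, 96, Rational(11, 2)), Rational(-1, 38795))) = Add(Rational(-30618, 36511), Mul(Rational(199, 2), Rational(-1, 38795))) = Add(Rational(-30618, 36511), Rational(-199, 77590)) = Rational(-2382916309, 2832888490)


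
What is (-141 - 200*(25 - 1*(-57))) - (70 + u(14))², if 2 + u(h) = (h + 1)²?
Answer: -102390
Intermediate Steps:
u(h) = -2 + (1 + h)² (u(h) = -2 + (h + 1)² = -2 + (1 + h)²)
(-141 - 200*(25 - 1*(-57))) - (70 + u(14))² = (-141 - 200*(25 - 1*(-57))) - (70 + (-2 + (1 + 14)²))² = (-141 - 200*(25 + 57)) - (70 + (-2 + 15²))² = (-141 - 200*82) - (70 + (-2 + 225))² = (-141 - 16400) - (70 + 223)² = -16541 - 1*293² = -16541 - 1*85849 = -16541 - 85849 = -102390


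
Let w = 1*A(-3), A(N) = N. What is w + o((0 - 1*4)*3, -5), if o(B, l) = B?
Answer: -15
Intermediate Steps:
w = -3 (w = 1*(-3) = -3)
w + o((0 - 1*4)*3, -5) = -3 + (0 - 1*4)*3 = -3 + (0 - 4)*3 = -3 - 4*3 = -3 - 12 = -15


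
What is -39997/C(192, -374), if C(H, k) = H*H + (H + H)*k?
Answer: 39997/106752 ≈ 0.37467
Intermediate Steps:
C(H, k) = H² + 2*H*k (C(H, k) = H² + (2*H)*k = H² + 2*H*k)
-39997/C(192, -374) = -39997*1/(192*(192 + 2*(-374))) = -39997*1/(192*(192 - 748)) = -39997/(192*(-556)) = -39997/(-106752) = -39997*(-1/106752) = 39997/106752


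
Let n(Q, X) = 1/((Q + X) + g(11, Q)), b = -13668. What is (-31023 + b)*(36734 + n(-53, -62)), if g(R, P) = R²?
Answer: -3283373285/2 ≈ -1.6417e+9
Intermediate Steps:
n(Q, X) = 1/(121 + Q + X) (n(Q, X) = 1/((Q + X) + 11²) = 1/((Q + X) + 121) = 1/(121 + Q + X))
(-31023 + b)*(36734 + n(-53, -62)) = (-31023 - 13668)*(36734 + 1/(121 - 53 - 62)) = -44691*(36734 + 1/6) = -44691*(36734 + ⅙) = -44691*220405/6 = -3283373285/2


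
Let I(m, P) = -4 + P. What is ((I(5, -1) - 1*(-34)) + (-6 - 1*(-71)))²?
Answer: 8836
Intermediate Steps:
((I(5, -1) - 1*(-34)) + (-6 - 1*(-71)))² = (((-4 - 1) - 1*(-34)) + (-6 - 1*(-71)))² = ((-5 + 34) + (-6 + 71))² = (29 + 65)² = 94² = 8836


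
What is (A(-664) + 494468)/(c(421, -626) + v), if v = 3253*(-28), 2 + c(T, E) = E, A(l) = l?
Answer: -123451/22928 ≈ -5.3843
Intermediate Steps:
c(T, E) = -2 + E
v = -91084
(A(-664) + 494468)/(c(421, -626) + v) = (-664 + 494468)/((-2 - 626) - 91084) = 493804/(-628 - 91084) = 493804/(-91712) = 493804*(-1/91712) = -123451/22928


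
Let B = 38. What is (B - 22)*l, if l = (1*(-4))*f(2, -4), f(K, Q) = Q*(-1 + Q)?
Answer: -1280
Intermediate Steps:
l = -80 (l = (1*(-4))*(-4*(-1 - 4)) = -(-16)*(-5) = -4*20 = -80)
(B - 22)*l = (38 - 22)*(-80) = 16*(-80) = -1280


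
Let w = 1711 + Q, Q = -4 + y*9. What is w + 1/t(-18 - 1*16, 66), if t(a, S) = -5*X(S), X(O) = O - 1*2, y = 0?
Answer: 546239/320 ≈ 1707.0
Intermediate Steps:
X(O) = -2 + O (X(O) = O - 2 = -2 + O)
t(a, S) = 10 - 5*S (t(a, S) = -5*(-2 + S) = 10 - 5*S)
Q = -4 (Q = -4 + 0*9 = -4 + 0 = -4)
w = 1707 (w = 1711 - 4 = 1707)
w + 1/t(-18 - 1*16, 66) = 1707 + 1/(10 - 5*66) = 1707 + 1/(10 - 330) = 1707 + 1/(-320) = 1707 - 1/320 = 546239/320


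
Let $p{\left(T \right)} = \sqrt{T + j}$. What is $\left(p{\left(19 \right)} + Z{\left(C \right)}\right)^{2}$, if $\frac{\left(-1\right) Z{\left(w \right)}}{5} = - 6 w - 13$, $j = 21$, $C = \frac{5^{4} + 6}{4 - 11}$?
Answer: $\frac{341327585}{49} - \frac{73900 \sqrt{10}}{7} \approx 6.9325 \cdot 10^{6}$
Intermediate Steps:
$C = - \frac{631}{7}$ ($C = \frac{625 + 6}{-7} = 631 \left(- \frac{1}{7}\right) = - \frac{631}{7} \approx -90.143$)
$Z{\left(w \right)} = 65 + 30 w$ ($Z{\left(w \right)} = - 5 \left(- 6 w - 13\right) = - 5 \left(-13 - 6 w\right) = 65 + 30 w$)
$p{\left(T \right)} = \sqrt{21 + T}$ ($p{\left(T \right)} = \sqrt{T + 21} = \sqrt{21 + T}$)
$\left(p{\left(19 \right)} + Z{\left(C \right)}\right)^{2} = \left(\sqrt{21 + 19} + \left(65 + 30 \left(- \frac{631}{7}\right)\right)\right)^{2} = \left(\sqrt{40} + \left(65 - \frac{18930}{7}\right)\right)^{2} = \left(2 \sqrt{10} - \frac{18475}{7}\right)^{2} = \left(- \frac{18475}{7} + 2 \sqrt{10}\right)^{2}$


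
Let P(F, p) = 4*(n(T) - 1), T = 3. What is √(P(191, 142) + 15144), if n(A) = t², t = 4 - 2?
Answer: 6*√421 ≈ 123.11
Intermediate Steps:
t = 2
n(A) = 4 (n(A) = 2² = 4)
P(F, p) = 12 (P(F, p) = 4*(4 - 1) = 4*3 = 12)
√(P(191, 142) + 15144) = √(12 + 15144) = √15156 = 6*√421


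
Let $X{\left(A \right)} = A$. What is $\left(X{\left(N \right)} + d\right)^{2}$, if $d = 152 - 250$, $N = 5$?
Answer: $8649$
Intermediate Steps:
$d = -98$
$\left(X{\left(N \right)} + d\right)^{2} = \left(5 - 98\right)^{2} = \left(-93\right)^{2} = 8649$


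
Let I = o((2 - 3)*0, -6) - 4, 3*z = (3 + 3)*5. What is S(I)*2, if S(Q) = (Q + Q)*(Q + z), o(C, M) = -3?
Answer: -84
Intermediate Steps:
z = 10 (z = ((3 + 3)*5)/3 = (6*5)/3 = (⅓)*30 = 10)
I = -7 (I = -3 - 4 = -7)
S(Q) = 2*Q*(10 + Q) (S(Q) = (Q + Q)*(Q + 10) = (2*Q)*(10 + Q) = 2*Q*(10 + Q))
S(I)*2 = (2*(-7)*(10 - 7))*2 = (2*(-7)*3)*2 = -42*2 = -84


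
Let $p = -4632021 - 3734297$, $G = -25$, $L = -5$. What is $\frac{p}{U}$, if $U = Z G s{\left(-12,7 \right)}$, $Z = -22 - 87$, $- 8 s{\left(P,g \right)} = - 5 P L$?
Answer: $- \frac{16732636}{204375} \approx -81.872$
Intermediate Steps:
$s{\left(P,g \right)} = - \frac{25 P}{8}$ ($s{\left(P,g \right)} = - \frac{- 5 P \left(-5\right)}{8} = - \frac{25 P}{8}$)
$Z = -109$ ($Z = -22 - 87 = -109$)
$U = \frac{204375}{2}$ ($U = \left(-109\right) \left(-25\right) \left(\left(- \frac{25}{8}\right) \left(-12\right)\right) = 2725 \cdot \frac{75}{2} = \frac{204375}{2} \approx 1.0219 \cdot 10^{5}$)
$p = -8366318$
$\frac{p}{U} = - \frac{8366318}{\frac{204375}{2}} = \left(-8366318\right) \frac{2}{204375} = - \frac{16732636}{204375}$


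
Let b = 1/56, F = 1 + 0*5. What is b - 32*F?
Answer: -1791/56 ≈ -31.982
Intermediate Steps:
F = 1 (F = 1 + 0 = 1)
b = 1/56 ≈ 0.017857
b - 32*F = 1/56 - 32*1 = 1/56 - 32 = -1791/56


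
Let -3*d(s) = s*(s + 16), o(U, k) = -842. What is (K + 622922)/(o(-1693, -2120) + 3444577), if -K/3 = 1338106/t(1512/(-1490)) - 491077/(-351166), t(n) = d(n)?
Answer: -1988162872750993/40502634026674920 ≈ -0.049087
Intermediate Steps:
d(s) = -s*(16 + s)/3 (d(s) = -s*(s + 16)/3 = -s*(16 + s)/3)
t(n) = -n*(16 + n)/3
K = -9314505286776577/11761251672 (K = -3*(1338106/((-1512/(-1490)*(16 + 1512/(-1490))/3)) - 491077/(-351166)) = -3*(1338106/((-1512*(-1/1490)*(16 + 1512*(-1/1490))/3)) - 491077*(-1/351166)) = -3*(1338106/((-⅓*(-756/745)*(16 - 756/745))) + 491077/351166) = -3*(1338106/((-⅓*(-756/745)*11164/745)) + 491077/351166) = -3*(1338106/(2813328/555025) + 491077/351166) = -3*(1338106*(555025/2813328) + 491077/351166) = -3*(53048734475/200952 + 491077/351166) = -3*9314505286776577/35283755016 = -9314505286776577/11761251672 ≈ -7.9197e+5)
(K + 622922)/(o(-1693, -2120) + 3444577) = (-9314505286776577/11761251672 + 622922)/(-842 + 3444577) = -1988162872750993/11761251672/3443735 = -1988162872750993/11761251672*1/3443735 = -1988162872750993/40502634026674920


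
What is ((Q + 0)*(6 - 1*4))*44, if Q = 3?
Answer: 264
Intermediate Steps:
((Q + 0)*(6 - 1*4))*44 = ((3 + 0)*(6 - 1*4))*44 = (3*(6 - 4))*44 = (3*2)*44 = 6*44 = 264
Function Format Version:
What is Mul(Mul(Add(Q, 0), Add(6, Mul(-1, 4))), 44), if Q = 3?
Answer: 264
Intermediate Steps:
Mul(Mul(Add(Q, 0), Add(6, Mul(-1, 4))), 44) = Mul(Mul(Add(3, 0), Add(6, Mul(-1, 4))), 44) = Mul(Mul(3, Add(6, -4)), 44) = Mul(Mul(3, 2), 44) = Mul(6, 44) = 264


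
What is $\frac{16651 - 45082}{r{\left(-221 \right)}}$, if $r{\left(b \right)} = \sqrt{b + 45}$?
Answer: $\frac{28431 i \sqrt{11}}{44} \approx 2143.1 i$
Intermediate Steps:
$r{\left(b \right)} = \sqrt{45 + b}$
$\frac{16651 - 45082}{r{\left(-221 \right)}} = \frac{16651 - 45082}{\sqrt{45 - 221}} = - \frac{28431}{\sqrt{-176}} = - \frac{28431}{4 i \sqrt{11}} = - 28431 \left(- \frac{i \sqrt{11}}{44}\right) = \frac{28431 i \sqrt{11}}{44}$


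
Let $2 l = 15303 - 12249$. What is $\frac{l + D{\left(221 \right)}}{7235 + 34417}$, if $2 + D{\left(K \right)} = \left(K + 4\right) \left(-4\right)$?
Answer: $\frac{625}{41652} \approx 0.015005$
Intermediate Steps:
$l = 1527$ ($l = \frac{15303 - 12249}{2} = \frac{1}{2} \cdot 3054 = 1527$)
$D{\left(K \right)} = -18 - 4 K$ ($D{\left(K \right)} = -2 + \left(K + 4\right) \left(-4\right) = -2 + \left(4 + K\right) \left(-4\right) = -2 - \left(16 + 4 K\right) = -18 - 4 K$)
$\frac{l + D{\left(221 \right)}}{7235 + 34417} = \frac{1527 - 902}{7235 + 34417} = \frac{1527 - 902}{41652} = \left(1527 - 902\right) \frac{1}{41652} = 625 \cdot \frac{1}{41652} = \frac{625}{41652}$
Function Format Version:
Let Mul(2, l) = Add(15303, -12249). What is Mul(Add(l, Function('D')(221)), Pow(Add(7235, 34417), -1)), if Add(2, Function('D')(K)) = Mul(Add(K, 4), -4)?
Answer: Rational(625, 41652) ≈ 0.015005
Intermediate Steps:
l = 1527 (l = Mul(Rational(1, 2), Add(15303, -12249)) = Mul(Rational(1, 2), 3054) = 1527)
Function('D')(K) = Add(-18, Mul(-4, K)) (Function('D')(K) = Add(-2, Mul(Add(K, 4), -4)) = Add(-2, Mul(Add(4, K), -4)) = Add(-2, Add(-16, Mul(-4, K))) = Add(-18, Mul(-4, K)))
Mul(Add(l, Function('D')(221)), Pow(Add(7235, 34417), -1)) = Mul(Add(1527, Add(-18, Mul(-4, 221))), Pow(Add(7235, 34417), -1)) = Mul(Add(1527, Add(-18, -884)), Pow(41652, -1)) = Mul(Add(1527, -902), Rational(1, 41652)) = Mul(625, Rational(1, 41652)) = Rational(625, 41652)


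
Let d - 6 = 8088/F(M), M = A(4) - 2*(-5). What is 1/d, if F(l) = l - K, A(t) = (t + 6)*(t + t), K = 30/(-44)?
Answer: 665/63302 ≈ 0.010505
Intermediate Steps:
K = -15/22 (K = 30*(-1/44) = -15/22 ≈ -0.68182)
A(t) = 2*t*(6 + t) (A(t) = (6 + t)*(2*t) = 2*t*(6 + t))
M = 90 (M = 2*4*(6 + 4) - 2*(-5) = 2*4*10 + 10 = 80 + 10 = 90)
F(l) = 15/22 + l (F(l) = l - 1*(-15/22) = l + 15/22 = 15/22 + l)
d = 63302/665 (d = 6 + 8088/(15/22 + 90) = 6 + 8088/(1995/22) = 6 + 8088*(22/1995) = 6 + 59312/665 = 63302/665 ≈ 95.191)
1/d = 1/(63302/665) = 665/63302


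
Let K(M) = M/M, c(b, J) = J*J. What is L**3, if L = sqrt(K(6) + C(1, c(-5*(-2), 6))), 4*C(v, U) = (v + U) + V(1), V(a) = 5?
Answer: 23*sqrt(46)/4 ≈ 38.998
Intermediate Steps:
c(b, J) = J**2
C(v, U) = 5/4 + U/4 + v/4 (C(v, U) = ((v + U) + 5)/4 = ((U + v) + 5)/4 = (5 + U + v)/4 = 5/4 + U/4 + v/4)
K(M) = 1
L = sqrt(46)/2 (L = sqrt(1 + (5/4 + (1/4)*6**2 + (1/4)*1)) = sqrt(1 + (5/4 + (1/4)*36 + 1/4)) = sqrt(1 + (5/4 + 9 + 1/4)) = sqrt(1 + 21/2) = sqrt(23/2) = sqrt(46)/2 ≈ 3.3912)
L**3 = (sqrt(46)/2)**3 = 23*sqrt(46)/4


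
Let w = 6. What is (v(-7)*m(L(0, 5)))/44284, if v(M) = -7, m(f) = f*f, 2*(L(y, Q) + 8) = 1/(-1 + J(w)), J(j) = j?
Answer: -43687/4428400 ≈ -0.0098652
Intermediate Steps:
L(y, Q) = -79/10 (L(y, Q) = -8 + 1/(2*(-1 + 6)) = -8 + (1/2)/5 = -8 + (1/2)*(1/5) = -8 + 1/10 = -79/10)
m(f) = f**2
(v(-7)*m(L(0, 5)))/44284 = -7*(-79/10)**2/44284 = -7*6241/100*(1/44284) = -43687/100*1/44284 = -43687/4428400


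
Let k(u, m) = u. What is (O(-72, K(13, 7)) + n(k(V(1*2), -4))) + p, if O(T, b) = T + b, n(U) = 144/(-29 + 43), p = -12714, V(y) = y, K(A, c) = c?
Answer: -89381/7 ≈ -12769.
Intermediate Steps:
n(U) = 72/7 (n(U) = 144/14 = 144*(1/14) = 72/7)
(O(-72, K(13, 7)) + n(k(V(1*2), -4))) + p = ((-72 + 7) + 72/7) - 12714 = (-65 + 72/7) - 12714 = -383/7 - 12714 = -89381/7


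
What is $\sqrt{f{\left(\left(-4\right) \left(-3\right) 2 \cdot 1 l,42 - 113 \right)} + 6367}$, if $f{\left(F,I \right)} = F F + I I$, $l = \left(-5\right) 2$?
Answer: $4 \sqrt{4313} \approx 262.69$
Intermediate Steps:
$l = -10$
$f{\left(F,I \right)} = F^{2} + I^{2}$
$\sqrt{f{\left(\left(-4\right) \left(-3\right) 2 \cdot 1 l,42 - 113 \right)} + 6367} = \sqrt{\left(\left(\left(-4\right) \left(-3\right) 2 \cdot 1 \left(-10\right)\right)^{2} + \left(42 - 113\right)^{2}\right) + 6367} = \sqrt{\left(\left(12 \cdot 2 \cdot 1 \left(-10\right)\right)^{2} + \left(42 - 113\right)^{2}\right) + 6367} = \sqrt{\left(\left(24 \cdot 1 \left(-10\right)\right)^{2} + \left(-71\right)^{2}\right) + 6367} = \sqrt{\left(\left(24 \left(-10\right)\right)^{2} + 5041\right) + 6367} = \sqrt{\left(\left(-240\right)^{2} + 5041\right) + 6367} = \sqrt{\left(57600 + 5041\right) + 6367} = \sqrt{62641 + 6367} = \sqrt{69008} = 4 \sqrt{4313}$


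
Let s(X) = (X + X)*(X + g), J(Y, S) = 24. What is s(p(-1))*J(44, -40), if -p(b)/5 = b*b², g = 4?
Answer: 2160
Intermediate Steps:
p(b) = -5*b³ (p(b) = -5*b*b² = -5*b³)
s(X) = 2*X*(4 + X) (s(X) = (X + X)*(X + 4) = (2*X)*(4 + X) = 2*X*(4 + X))
s(p(-1))*J(44, -40) = (2*(-5*(-1)³)*(4 - 5*(-1)³))*24 = (2*(-5*(-1))*(4 - 5*(-1)))*24 = (2*5*(4 + 5))*24 = (2*5*9)*24 = 90*24 = 2160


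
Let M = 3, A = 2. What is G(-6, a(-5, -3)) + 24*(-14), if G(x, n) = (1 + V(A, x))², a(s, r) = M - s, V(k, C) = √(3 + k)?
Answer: -330 + 2*√5 ≈ -325.53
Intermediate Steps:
a(s, r) = 3 - s
G(x, n) = (1 + √5)² (G(x, n) = (1 + √(3 + 2))² = (1 + √5)²)
G(-6, a(-5, -3)) + 24*(-14) = (1 + √5)² + 24*(-14) = (1 + √5)² - 336 = -336 + (1 + √5)²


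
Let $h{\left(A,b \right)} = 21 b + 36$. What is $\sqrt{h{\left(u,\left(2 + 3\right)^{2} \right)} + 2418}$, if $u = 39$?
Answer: $3 \sqrt{331} \approx 54.58$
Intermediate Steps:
$h{\left(A,b \right)} = 36 + 21 b$
$\sqrt{h{\left(u,\left(2 + 3\right)^{2} \right)} + 2418} = \sqrt{\left(36 + 21 \left(2 + 3\right)^{2}\right) + 2418} = \sqrt{\left(36 + 21 \cdot 5^{2}\right) + 2418} = \sqrt{\left(36 + 21 \cdot 25\right) + 2418} = \sqrt{\left(36 + 525\right) + 2418} = \sqrt{561 + 2418} = \sqrt{2979} = 3 \sqrt{331}$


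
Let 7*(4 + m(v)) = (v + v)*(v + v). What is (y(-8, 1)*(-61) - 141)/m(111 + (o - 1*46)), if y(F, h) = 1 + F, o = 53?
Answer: 1001/27834 ≈ 0.035963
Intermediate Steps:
m(v) = -4 + 4*v**2/7 (m(v) = -4 + ((v + v)*(v + v))/7 = -4 + ((2*v)*(2*v))/7 = -4 + (4*v**2)/7 = -4 + 4*v**2/7)
(y(-8, 1)*(-61) - 141)/m(111 + (o - 1*46)) = ((1 - 8)*(-61) - 141)/(-4 + 4*(111 + (53 - 1*46))**2/7) = (-7*(-61) - 141)/(-4 + 4*(111 + (53 - 46))**2/7) = (427 - 141)/(-4 + 4*(111 + 7)**2/7) = 286/(-4 + (4/7)*118**2) = 286/(-4 + (4/7)*13924) = 286/(-4 + 55696/7) = 286/(55668/7) = 286*(7/55668) = 1001/27834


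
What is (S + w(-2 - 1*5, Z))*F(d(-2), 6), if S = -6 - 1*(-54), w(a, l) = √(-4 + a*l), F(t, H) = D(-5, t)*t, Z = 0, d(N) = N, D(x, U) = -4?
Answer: 384 + 16*I ≈ 384.0 + 16.0*I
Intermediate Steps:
F(t, H) = -4*t
S = 48 (S = -6 + 54 = 48)
(S + w(-2 - 1*5, Z))*F(d(-2), 6) = (48 + √(-4 + (-2 - 1*5)*0))*(-4*(-2)) = (48 + √(-4 + (-2 - 5)*0))*8 = (48 + √(-4 - 7*0))*8 = (48 + √(-4 + 0))*8 = (48 + √(-4))*8 = (48 + 2*I)*8 = 384 + 16*I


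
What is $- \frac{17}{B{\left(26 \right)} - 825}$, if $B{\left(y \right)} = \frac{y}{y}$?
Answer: $\frac{17}{824} \approx 0.020631$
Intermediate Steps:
$B{\left(y \right)} = 1$
$- \frac{17}{B{\left(26 \right)} - 825} = - \frac{17}{1 - 825} = - \frac{17}{-824} = \left(-17\right) \left(- \frac{1}{824}\right) = \frac{17}{824}$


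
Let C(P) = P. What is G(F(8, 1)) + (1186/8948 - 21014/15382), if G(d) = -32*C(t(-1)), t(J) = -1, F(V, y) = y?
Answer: 1058657533/34409534 ≈ 30.766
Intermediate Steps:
G(d) = 32 (G(d) = -32*(-1) = 32)
G(F(8, 1)) + (1186/8948 - 21014/15382) = 32 + (1186/8948 - 21014/15382) = 32 + (1186*(1/8948) - 21014*1/15382) = 32 + (593/4474 - 10507/7691) = 32 - 42447555/34409534 = 1058657533/34409534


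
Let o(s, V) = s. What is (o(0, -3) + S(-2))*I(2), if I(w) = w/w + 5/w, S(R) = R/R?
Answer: 7/2 ≈ 3.5000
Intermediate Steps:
S(R) = 1
I(w) = 1 + 5/w
(o(0, -3) + S(-2))*I(2) = (0 + 1)*((5 + 2)/2) = 1*((1/2)*7) = 1*(7/2) = 7/2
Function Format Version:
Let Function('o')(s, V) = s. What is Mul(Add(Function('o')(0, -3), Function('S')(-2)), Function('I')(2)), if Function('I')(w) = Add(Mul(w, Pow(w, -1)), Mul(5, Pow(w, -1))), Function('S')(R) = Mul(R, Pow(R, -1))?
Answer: Rational(7, 2) ≈ 3.5000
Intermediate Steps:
Function('S')(R) = 1
Function('I')(w) = Add(1, Mul(5, Pow(w, -1)))
Mul(Add(Function('o')(0, -3), Function('S')(-2)), Function('I')(2)) = Mul(Add(0, 1), Mul(Pow(2, -1), Add(5, 2))) = Mul(1, Mul(Rational(1, 2), 7)) = Mul(1, Rational(7, 2)) = Rational(7, 2)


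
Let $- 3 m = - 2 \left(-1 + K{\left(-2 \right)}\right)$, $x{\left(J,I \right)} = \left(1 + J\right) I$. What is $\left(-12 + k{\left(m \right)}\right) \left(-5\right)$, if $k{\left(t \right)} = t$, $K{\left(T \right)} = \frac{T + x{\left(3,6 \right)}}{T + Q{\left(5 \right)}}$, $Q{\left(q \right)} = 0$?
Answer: $100$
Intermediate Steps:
$x{\left(J,I \right)} = I \left(1 + J\right)$
$K{\left(T \right)} = \frac{24 + T}{T}$ ($K{\left(T \right)} = \frac{T + 6 \left(1 + 3\right)}{T + 0} = \frac{T + 6 \cdot 4}{T} = \frac{T + 24}{T} = \frac{24 + T}{T}$)
$m = -8$ ($m = - \frac{\left(-2\right) \left(-1 + \frac{24 - 2}{-2}\right)}{3} = - \frac{\left(-2\right) \left(-1 - 11\right)}{3} = - \frac{\left(-2\right) \left(-12\right)}{3} = \left(- \frac{1}{3}\right) 24 = -8$)
$\left(-12 + k{\left(m \right)}\right) \left(-5\right) = \left(-12 - 8\right) \left(-5\right) = \left(-20\right) \left(-5\right) = 100$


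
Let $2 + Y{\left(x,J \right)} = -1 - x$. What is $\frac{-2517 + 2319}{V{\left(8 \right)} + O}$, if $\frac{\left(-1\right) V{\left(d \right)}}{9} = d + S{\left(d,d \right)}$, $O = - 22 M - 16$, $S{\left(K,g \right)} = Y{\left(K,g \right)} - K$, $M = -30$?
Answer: $- \frac{198}{743} \approx -0.26649$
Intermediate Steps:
$Y{\left(x,J \right)} = -3 - x$ ($Y{\left(x,J \right)} = -2 - \left(1 + x\right) = -3 - x$)
$S{\left(K,g \right)} = -3 - 2 K$ ($S{\left(K,g \right)} = \left(-3 - K\right) - K = -3 - 2 K$)
$O = 644$ ($O = \left(-22\right) \left(-30\right) - 16 = 660 - 16 = 644$)
$V{\left(d \right)} = 27 + 9 d$ ($V{\left(d \right)} = - 9 \left(d - \left(3 + 2 d\right)\right) = - 9 \left(-3 - d\right) = 27 + 9 d$)
$\frac{-2517 + 2319}{V{\left(8 \right)} + O} = \frac{-2517 + 2319}{\left(27 + 9 \cdot 8\right) + 644} = - \frac{198}{\left(27 + 72\right) + 644} = - \frac{198}{99 + 644} = - \frac{198}{743}$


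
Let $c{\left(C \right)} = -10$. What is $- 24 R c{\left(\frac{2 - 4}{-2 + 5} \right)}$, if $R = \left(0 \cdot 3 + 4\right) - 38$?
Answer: $-8160$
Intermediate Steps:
$R = -34$ ($R = \left(0 + 4\right) - 38 = 4 - 38 = -34$)
$- 24 R c{\left(\frac{2 - 4}{-2 + 5} \right)} = \left(-24\right) \left(-34\right) \left(-10\right) = 816 \left(-10\right) = -8160$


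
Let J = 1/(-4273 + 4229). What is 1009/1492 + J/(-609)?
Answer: 1689916/2498727 ≈ 0.67631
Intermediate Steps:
J = -1/44 (J = 1/(-44) = -1/44 ≈ -0.022727)
1009/1492 + J/(-609) = 1009/1492 - 1/44/(-609) = 1009*(1/1492) - 1/44*(-1/609) = 1009/1492 + 1/26796 = 1689916/2498727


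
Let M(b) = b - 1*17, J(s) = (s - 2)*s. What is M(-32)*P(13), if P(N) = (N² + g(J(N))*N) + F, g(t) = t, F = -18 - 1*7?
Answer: -98147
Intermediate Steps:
J(s) = s*(-2 + s) (J(s) = (-2 + s)*s = s*(-2 + s))
F = -25 (F = -18 - 7 = -25)
M(b) = -17 + b (M(b) = b - 17 = -17 + b)
P(N) = -25 + N² + N²*(-2 + N) (P(N) = (N² + (N*(-2 + N))*N) - 25 = (N² + N²*(-2 + N)) - 25 = -25 + N² + N²*(-2 + N))
M(-32)*P(13) = (-17 - 32)*(-25 + 13³ - 1*13²) = -49*(-25 + 2197 - 1*169) = -49*(-25 + 2197 - 169) = -49*2003 = -98147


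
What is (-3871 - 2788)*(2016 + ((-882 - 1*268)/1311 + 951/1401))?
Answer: -357312770557/26619 ≈ -1.3423e+7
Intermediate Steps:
(-3871 - 2788)*(2016 + ((-882 - 1*268)/1311 + 951/1401)) = -6659*(2016 + ((-882 - 268)*(1/1311) + 951*(1/1401))) = -6659*(2016 + (-1150*1/1311 + 317/467)) = -6659*(2016 + (-50/57 + 317/467)) = -6659*(2016 - 5281/26619) = -6659*53658623/26619 = -357312770557/26619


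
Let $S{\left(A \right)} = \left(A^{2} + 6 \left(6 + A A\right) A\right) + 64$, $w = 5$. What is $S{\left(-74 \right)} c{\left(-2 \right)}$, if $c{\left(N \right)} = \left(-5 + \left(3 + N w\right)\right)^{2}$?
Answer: $-349699392$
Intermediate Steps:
$c{\left(N \right)} = \left(-2 + 5 N\right)^{2}$ ($c{\left(N \right)} = \left(-5 + \left(3 + N 5\right)\right)^{2} = \left(-5 + \left(3 + 5 N\right)\right)^{2} = \left(-2 + 5 N\right)^{2}$)
$S{\left(A \right)} = 64 + A^{2} + A \left(36 + 6 A^{2}\right)$ ($S{\left(A \right)} = \left(A^{2} + 6 \left(6 + A^{2}\right) A\right) + 64 = \left(A^{2} + \left(36 + 6 A^{2}\right) A\right) + 64 = \left(A^{2} + A \left(36 + 6 A^{2}\right)\right) + 64 = 64 + A^{2} + A \left(36 + 6 A^{2}\right)$)
$S{\left(-74 \right)} c{\left(-2 \right)} = \left(64 + \left(-74\right)^{2} + 6 \left(-74\right)^{3} + 36 \left(-74\right)\right) \left(-2 + 5 \left(-2\right)\right)^{2} = \left(64 + 5476 + 6 \left(-405224\right) - 2664\right) \left(-2 - 10\right)^{2} = \left(64 + 5476 - 2431344 - 2664\right) \left(-12\right)^{2} = \left(-2428468\right) 144 = -349699392$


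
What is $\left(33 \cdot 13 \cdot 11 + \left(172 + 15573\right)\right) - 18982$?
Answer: $1482$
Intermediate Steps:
$\left(33 \cdot 13 \cdot 11 + \left(172 + 15573\right)\right) - 18982 = \left(429 \cdot 11 + 15745\right) - 18982 = \left(4719 + 15745\right) - 18982 = 20464 - 18982 = 1482$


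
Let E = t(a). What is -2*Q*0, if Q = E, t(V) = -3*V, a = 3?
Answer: 0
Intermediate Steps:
E = -9 (E = -3*3 = -9)
Q = -9
-2*Q*0 = -2*(-9)*0 = 18*0 = 0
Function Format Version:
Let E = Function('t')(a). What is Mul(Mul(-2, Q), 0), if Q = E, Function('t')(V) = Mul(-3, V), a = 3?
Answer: 0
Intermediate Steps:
E = -9 (E = Mul(-3, 3) = -9)
Q = -9
Mul(Mul(-2, Q), 0) = Mul(Mul(-2, -9), 0) = Mul(18, 0) = 0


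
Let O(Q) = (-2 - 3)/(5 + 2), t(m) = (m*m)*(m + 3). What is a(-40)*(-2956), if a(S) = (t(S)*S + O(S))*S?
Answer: 1959945648800/7 ≈ 2.7999e+11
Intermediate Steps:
t(m) = m²*(3 + m)
O(Q) = -5/7
a(S) = S*(-5/7 + S³*(3 + S)) (a(S) = ((S²*(3 + S))*S - 5/7)*S = (S³*(3 + S) - 5/7)*S = (-5/7 + S³*(3 + S))*S = S*(-5/7 + S³*(3 + S)))
a(-40)*(-2956) = ((⅐)*(-40)*(-5 + 7*(-40)³*(3 - 40)))*(-2956) = ((⅐)*(-40)*(-5 + 7*(-64000)*(-37)))*(-2956) = ((⅐)*(-40)*(-5 + 16576000))*(-2956) = ((⅐)*(-40)*16575995)*(-2956) = -663039800/7*(-2956) = 1959945648800/7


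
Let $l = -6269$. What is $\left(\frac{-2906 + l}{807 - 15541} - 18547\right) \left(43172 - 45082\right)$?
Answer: $\frac{260965518465}{7367} \approx 3.5424 \cdot 10^{7}$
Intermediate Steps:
$\left(\frac{-2906 + l}{807 - 15541} - 18547\right) \left(43172 - 45082\right) = \left(\frac{-2906 - 6269}{807 - 15541} - 18547\right) \left(43172 - 45082\right) = \left(- \frac{9175}{-14734} - 18547\right) \left(-1910\right) = \left(\left(-9175\right) \left(- \frac{1}{14734}\right) - 18547\right) \left(-1910\right) = \left(\frac{9175}{14734} - 18547\right) \left(-1910\right) = \left(- \frac{273262323}{14734}\right) \left(-1910\right) = \frac{260965518465}{7367}$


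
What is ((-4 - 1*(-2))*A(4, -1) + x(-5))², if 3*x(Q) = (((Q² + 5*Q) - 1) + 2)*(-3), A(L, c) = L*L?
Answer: 1089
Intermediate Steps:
A(L, c) = L²
x(Q) = -1 - Q² - 5*Q (x(Q) = ((((Q² + 5*Q) - 1) + 2)*(-3))/3 = (((-1 + Q² + 5*Q) + 2)*(-3))/3 = ((1 + Q² + 5*Q)*(-3))/3 = (-3 - 15*Q - 3*Q²)/3 = -1 - Q² - 5*Q)
((-4 - 1*(-2))*A(4, -1) + x(-5))² = ((-4 - 1*(-2))*4² + (-1 - 1*(-5)² - 5*(-5)))² = ((-4 + 2)*16 + (-1 - 1*25 + 25))² = (-2*16 + (-1 - 25 + 25))² = (-32 - 1)² = (-33)² = 1089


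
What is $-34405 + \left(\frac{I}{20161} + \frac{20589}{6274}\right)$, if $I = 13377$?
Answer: $- \frac{4351393350043}{126490114} \approx -34401.0$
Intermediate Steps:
$-34405 + \left(\frac{I}{20161} + \frac{20589}{6274}\right) = -34405 + \left(\frac{13377}{20161} + \frac{20589}{6274}\right) = -34405 + \frac{499022127}{126490114} = - \frac{4351393350043}{126490114}$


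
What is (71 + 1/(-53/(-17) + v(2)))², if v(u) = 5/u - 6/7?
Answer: 6509423761/1283689 ≈ 5070.9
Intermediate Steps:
v(u) = -6/7 + 5/u (v(u) = 5/u - 6*⅐ = 5/u - 6/7 = -6/7 + 5/u)
(71 + 1/(-53/(-17) + v(2)))² = (71 + 1/(-53/(-17) + (-6/7 + 5/2)))² = (71 + 1/(-53*(-1/17) + (-6/7 + 5*(½))))² = (71 + 1/(53/17 + (-6/7 + 5/2)))² = (71 + 1/(53/17 + 23/14))² = (71 + 1/(1133/238))² = (71 + 238/1133)² = (80681/1133)² = 6509423761/1283689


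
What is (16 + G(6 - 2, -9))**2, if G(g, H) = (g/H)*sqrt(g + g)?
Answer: 20864/81 - 256*sqrt(2)/9 ≈ 217.35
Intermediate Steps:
G(g, H) = sqrt(2)*g**(3/2)/H (G(g, H) = (g/H)*sqrt(2*g) = (g/H)*(sqrt(2)*sqrt(g)) = sqrt(2)*g**(3/2)/H)
(16 + G(6 - 2, -9))**2 = (16 + sqrt(2)*(6 - 2)**(3/2)/(-9))**2 = (16 + sqrt(2)*(-1/9)*4**(3/2))**2 = (16 + sqrt(2)*(-1/9)*8)**2 = (16 - 8*sqrt(2)/9)**2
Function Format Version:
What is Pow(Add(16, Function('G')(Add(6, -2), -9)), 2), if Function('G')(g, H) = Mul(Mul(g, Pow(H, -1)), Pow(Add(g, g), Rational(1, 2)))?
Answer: Add(Rational(20864, 81), Mul(Rational(-256, 9), Pow(2, Rational(1, 2)))) ≈ 217.35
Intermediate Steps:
Function('G')(g, H) = Mul(Pow(2, Rational(1, 2)), Pow(H, -1), Pow(g, Rational(3, 2))) (Function('G')(g, H) = Mul(Mul(g, Pow(H, -1)), Pow(Mul(2, g), Rational(1, 2))) = Mul(Mul(g, Pow(H, -1)), Mul(Pow(2, Rational(1, 2)), Pow(g, Rational(1, 2)))) = Mul(Pow(2, Rational(1, 2)), Pow(H, -1), Pow(g, Rational(3, 2))))
Pow(Add(16, Function('G')(Add(6, -2), -9)), 2) = Pow(Add(16, Mul(Pow(2, Rational(1, 2)), Pow(-9, -1), Pow(Add(6, -2), Rational(3, 2)))), 2) = Pow(Add(16, Mul(Pow(2, Rational(1, 2)), Rational(-1, 9), Pow(4, Rational(3, 2)))), 2) = Pow(Add(16, Mul(Pow(2, Rational(1, 2)), Rational(-1, 9), 8)), 2) = Pow(Add(16, Mul(Rational(-8, 9), Pow(2, Rational(1, 2)))), 2)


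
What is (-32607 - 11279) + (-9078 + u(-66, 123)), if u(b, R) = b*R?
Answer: -61082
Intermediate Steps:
u(b, R) = R*b
(-32607 - 11279) + (-9078 + u(-66, 123)) = (-32607 - 11279) + (-9078 + 123*(-66)) = -43886 + (-9078 - 8118) = -43886 - 17196 = -61082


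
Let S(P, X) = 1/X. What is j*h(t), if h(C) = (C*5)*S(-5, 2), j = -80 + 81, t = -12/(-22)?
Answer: 15/11 ≈ 1.3636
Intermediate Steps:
t = 6/11 (t = -12*(-1/22) = 6/11 ≈ 0.54545)
j = 1
h(C) = 5*C/2 (h(C) = (C*5)/2 = (5*C)*(1/2) = 5*C/2)
j*h(t) = 1*((5/2)*(6/11)) = 1*(15/11) = 15/11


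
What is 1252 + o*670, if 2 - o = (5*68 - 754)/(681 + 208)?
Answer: 2581668/889 ≈ 2904.0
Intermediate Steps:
o = 2192/889 (o = 2 - (5*68 - 754)/(681 + 208) = 2 - (340 - 754)/889 = 2 - (-414)/889 = 2 - 1*(-414/889) = 2 + 414/889 = 2192/889 ≈ 2.4657)
1252 + o*670 = 1252 + (2192/889)*670 = 1252 + 1468640/889 = 2581668/889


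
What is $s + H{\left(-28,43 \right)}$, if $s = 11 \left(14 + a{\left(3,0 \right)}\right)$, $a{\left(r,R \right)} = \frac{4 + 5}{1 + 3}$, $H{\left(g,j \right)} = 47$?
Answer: $\frac{903}{4} \approx 225.75$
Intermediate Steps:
$a{\left(r,R \right)} = \frac{9}{4}$
$s = \frac{715}{4}$ ($s = 11 \left(14 + \frac{9}{4}\right) = 11 \cdot \frac{65}{4} = \frac{715}{4} \approx 178.75$)
$s + H{\left(-28,43 \right)} = \frac{715}{4} + 47 = \frac{903}{4}$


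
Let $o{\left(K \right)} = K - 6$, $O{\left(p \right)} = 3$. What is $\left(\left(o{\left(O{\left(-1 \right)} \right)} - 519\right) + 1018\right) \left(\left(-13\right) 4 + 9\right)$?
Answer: $-21328$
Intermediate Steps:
$o{\left(K \right)} = -6 + K$
$\left(\left(o{\left(O{\left(-1 \right)} \right)} - 519\right) + 1018\right) \left(\left(-13\right) 4 + 9\right) = \left(\left(\left(-6 + 3\right) - 519\right) + 1018\right) \left(\left(-13\right) 4 + 9\right) = \left(\left(-3 - 519\right) + 1018\right) \left(-52 + 9\right) = \left(-522 + 1018\right) \left(-43\right) = 496 \left(-43\right) = -21328$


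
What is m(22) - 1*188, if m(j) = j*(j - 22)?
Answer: -188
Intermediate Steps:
m(j) = j*(-22 + j)
m(22) - 1*188 = 22*(-22 + 22) - 1*188 = 22*0 - 188 = 0 - 188 = -188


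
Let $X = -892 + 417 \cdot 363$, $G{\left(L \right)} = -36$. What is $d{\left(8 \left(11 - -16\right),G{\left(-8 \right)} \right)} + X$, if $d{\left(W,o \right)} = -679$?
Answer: $149800$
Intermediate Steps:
$X = 150479$ ($X = -892 + 151371 = 150479$)
$d{\left(8 \left(11 - -16\right),G{\left(-8 \right)} \right)} + X = -679 + 150479 = 149800$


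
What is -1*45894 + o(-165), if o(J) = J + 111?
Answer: -45948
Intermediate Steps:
o(J) = 111 + J
-1*45894 + o(-165) = -1*45894 + (111 - 165) = -45894 - 54 = -45948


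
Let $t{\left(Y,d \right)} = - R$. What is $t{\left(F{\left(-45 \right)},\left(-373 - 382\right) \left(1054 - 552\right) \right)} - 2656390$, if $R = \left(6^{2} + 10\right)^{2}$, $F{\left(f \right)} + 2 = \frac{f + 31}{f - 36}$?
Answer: $-2658506$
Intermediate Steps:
$F{\left(f \right)} = -2 + \frac{31 + f}{-36 + f}$ ($F{\left(f \right)} = -2 + \frac{f + 31}{f - 36} = -2 + \frac{31 + f}{-36 + f}$)
$R = 2116$ ($R = \left(36 + 10\right)^{2} = 46^{2} = 2116$)
$t{\left(Y,d \right)} = -2116$ ($t{\left(Y,d \right)} = \left(-1\right) 2116 = -2116$)
$t{\left(F{\left(-45 \right)},\left(-373 - 382\right) \left(1054 - 552\right) \right)} - 2656390 = -2116 - 2656390 = -2658506$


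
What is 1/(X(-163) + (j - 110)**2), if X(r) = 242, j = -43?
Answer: 1/23651 ≈ 4.2282e-5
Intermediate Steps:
1/(X(-163) + (j - 110)**2) = 1/(242 + (-43 - 110)**2) = 1/(242 + (-153)**2) = 1/(242 + 23409) = 1/23651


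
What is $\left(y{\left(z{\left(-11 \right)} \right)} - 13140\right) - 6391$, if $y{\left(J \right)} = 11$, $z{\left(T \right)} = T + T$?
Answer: $-19520$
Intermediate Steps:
$z{\left(T \right)} = 2 T$
$\left(y{\left(z{\left(-11 \right)} \right)} - 13140\right) - 6391 = \left(11 - 13140\right) - 6391 = -13129 - 6391 = -19520$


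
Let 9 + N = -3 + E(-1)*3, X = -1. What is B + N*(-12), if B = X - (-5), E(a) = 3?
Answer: 40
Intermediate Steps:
N = -3 (N = -9 + (-3 + 3*3) = -9 + (-3 + 9) = -9 + 6 = -3)
B = 4 (B = -1 - (-5) = -1 - 1*(-5) = -1 + 5 = 4)
B + N*(-12) = 4 - 3*(-12) = 4 + 36 = 40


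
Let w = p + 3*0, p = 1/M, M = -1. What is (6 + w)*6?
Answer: 30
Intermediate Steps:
p = -1 (p = 1/(-1) = -1)
w = -1 (w = -1 + 3*0 = -1 + 0 = -1)
(6 + w)*6 = (6 - 1)*6 = 5*6 = 30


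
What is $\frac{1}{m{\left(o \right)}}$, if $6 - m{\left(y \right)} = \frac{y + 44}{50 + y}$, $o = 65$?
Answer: $\frac{115}{581} \approx 0.19793$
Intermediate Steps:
$m{\left(y \right)} = 6 - \frac{44 + y}{50 + y}$ ($m{\left(y \right)} = 6 - \frac{y + 44}{50 + y} = 6 - \frac{44 + y}{50 + y}$)
$\frac{1}{m{\left(o \right)}} = \frac{1}{\frac{1}{50 + 65} \left(256 + 5 \cdot 65\right)} = \frac{1}{\frac{1}{115} \left(256 + 325\right)} = \frac{1}{\frac{1}{115} \cdot 581} = \frac{1}{\frac{581}{115}} = \frac{115}{581}$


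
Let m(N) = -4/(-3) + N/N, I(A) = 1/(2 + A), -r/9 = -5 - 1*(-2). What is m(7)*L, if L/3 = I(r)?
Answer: 7/29 ≈ 0.24138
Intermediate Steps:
r = 27 (r = -9*(-5 - 1*(-2)) = -9*(-5 + 2) = -9*(-3) = 27)
L = 3/29 (L = 3/(2 + 27) = 3/29 ≈ 0.10345)
m(N) = 7/3 (m(N) = -4*(-⅓) + 1 = 4/3 + 1 = 7/3)
m(7)*L = (7/3)*(3/29) = 7/29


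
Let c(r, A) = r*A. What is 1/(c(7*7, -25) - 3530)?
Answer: -1/4755 ≈ -0.00021030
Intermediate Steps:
c(r, A) = A*r
1/(c(7*7, -25) - 3530) = 1/(-175*7 - 3530) = 1/(-25*49 - 3530) = 1/(-1225 - 3530) = 1/(-4755) = -1/4755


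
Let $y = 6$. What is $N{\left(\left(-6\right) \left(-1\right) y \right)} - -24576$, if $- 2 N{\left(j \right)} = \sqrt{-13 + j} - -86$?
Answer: $24533 - \frac{\sqrt{23}}{2} \approx 24531.0$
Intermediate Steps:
$N{\left(j \right)} = -43 - \frac{\sqrt{-13 + j}}{2}$ ($N{\left(j \right)} = - \frac{\sqrt{-13 + j} - -86}{2} = - \frac{\sqrt{-13 + j} + 86}{2} = - \frac{86 + \sqrt{-13 + j}}{2} = -43 - \frac{\sqrt{-13 + j}}{2}$)
$N{\left(\left(-6\right) \left(-1\right) y \right)} - -24576 = \left(-43 - \frac{\sqrt{-13 + \left(-6\right) \left(-1\right) 6}}{2}\right) - -24576 = \left(-43 - \frac{\sqrt{-13 + 6 \cdot 6}}{2}\right) + 24576 = \left(-43 - \frac{\sqrt{-13 + 36}}{2}\right) + 24576 = \left(-43 - \frac{\sqrt{23}}{2}\right) + 24576 = 24533 - \frac{\sqrt{23}}{2}$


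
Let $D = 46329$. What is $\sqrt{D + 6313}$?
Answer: $\sqrt{52642} \approx 229.44$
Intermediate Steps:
$\sqrt{D + 6313} = \sqrt{46329 + 6313} = \sqrt{52642}$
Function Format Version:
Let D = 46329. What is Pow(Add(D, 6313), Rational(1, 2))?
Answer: Pow(52642, Rational(1, 2)) ≈ 229.44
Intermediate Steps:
Pow(Add(D, 6313), Rational(1, 2)) = Pow(Add(46329, 6313), Rational(1, 2)) = Pow(52642, Rational(1, 2))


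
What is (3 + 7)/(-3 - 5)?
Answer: -5/4 ≈ -1.2500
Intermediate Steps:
(3 + 7)/(-3 - 5) = 10/(-8) = -⅛*10 = -5/4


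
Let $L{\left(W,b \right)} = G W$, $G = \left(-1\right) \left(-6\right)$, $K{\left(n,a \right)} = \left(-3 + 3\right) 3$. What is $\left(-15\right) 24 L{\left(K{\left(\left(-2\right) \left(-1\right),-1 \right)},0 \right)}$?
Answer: $0$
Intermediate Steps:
$K{\left(n,a \right)} = 0$ ($K{\left(n,a \right)} = 0 \cdot 3 = 0$)
$G = 6$
$L{\left(W,b \right)} = 6 W$
$\left(-15\right) 24 L{\left(K{\left(\left(-2\right) \left(-1\right),-1 \right)},0 \right)} = \left(-15\right) 24 \cdot 6 \cdot 0 = \left(-360\right) 0 = 0$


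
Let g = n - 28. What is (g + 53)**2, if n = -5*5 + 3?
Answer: 9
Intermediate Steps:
n = -22 (n = -25 + 3 = -22)
g = -50 (g = -22 - 28 = -50)
(g + 53)**2 = (-50 + 53)**2 = 3**2 = 9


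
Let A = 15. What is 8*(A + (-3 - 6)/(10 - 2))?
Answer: 111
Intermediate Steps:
8*(A + (-3 - 6)/(10 - 2)) = 8*(15 + (-3 - 6)/(10 - 2)) = 8*(15 - 9/8) = 8*(111/8) = 111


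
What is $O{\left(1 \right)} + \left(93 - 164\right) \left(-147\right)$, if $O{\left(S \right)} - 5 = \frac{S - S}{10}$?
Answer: $10442$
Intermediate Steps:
$O{\left(S \right)} = 5$ ($O{\left(S \right)} = 5 + \frac{S - S}{10} = 5 + 0 \cdot \frac{1}{10} = 5 + 0 = 5$)
$O{\left(1 \right)} + \left(93 - 164\right) \left(-147\right) = 5 + \left(93 - 164\right) \left(-147\right) = 5 - -10437 = 5 + 10437 = 10442$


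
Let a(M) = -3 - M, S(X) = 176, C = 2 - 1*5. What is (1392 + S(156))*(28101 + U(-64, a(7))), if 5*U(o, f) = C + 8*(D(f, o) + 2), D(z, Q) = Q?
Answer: 219529408/5 ≈ 4.3906e+7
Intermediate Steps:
C = -3 (C = 2 - 5 = -3)
U(o, f) = 13/5 + 8*o/5 (U(o, f) = (-3 + 8*(o + 2))/5 = (-3 + 8*(2 + o))/5 = (-3 + (16 + 8*o))/5 = (13 + 8*o)/5 = 13/5 + 8*o/5)
(1392 + S(156))*(28101 + U(-64, a(7))) = (1392 + 176)*(28101 + (13/5 + (8/5)*(-64))) = 1568*(28101 + (13/5 - 512/5)) = 1568*(28101 - 499/5) = 1568*(140006/5) = 219529408/5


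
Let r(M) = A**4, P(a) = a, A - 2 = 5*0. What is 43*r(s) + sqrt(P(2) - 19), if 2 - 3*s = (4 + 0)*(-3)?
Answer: 688 + I*sqrt(17) ≈ 688.0 + 4.1231*I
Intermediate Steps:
A = 2 (A = 2 + 5*0 = 2 + 0 = 2)
s = 14/3 (s = 2/3 - (4 + 0)*(-3)/3 = 2/3 - 4*(-3)/3 = 2/3 - 1/3*(-12) = 2/3 + 4 = 14/3 ≈ 4.6667)
r(M) = 16 (r(M) = 2**4 = 16)
43*r(s) + sqrt(P(2) - 19) = 43*16 + sqrt(2 - 19) = 688 + sqrt(-17) = 688 + I*sqrt(17)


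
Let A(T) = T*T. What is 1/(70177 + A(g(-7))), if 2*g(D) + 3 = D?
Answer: 1/70202 ≈ 1.4245e-5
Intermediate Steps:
g(D) = -3/2 + D/2
A(T) = T²
1/(70177 + A(g(-7))) = 1/(70177 + (-3/2 + (½)*(-7))²) = 1/(70177 + (-3/2 - 7/2)²) = 1/(70177 + (-5)²) = 1/(70177 + 25) = 1/70202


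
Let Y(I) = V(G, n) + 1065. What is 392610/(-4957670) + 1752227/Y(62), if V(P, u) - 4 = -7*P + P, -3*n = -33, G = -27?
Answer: 868647992818/610289177 ≈ 1423.3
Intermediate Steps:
n = 11 (n = -1/3*(-33) = 11)
V(P, u) = 4 - 6*P (V(P, u) = 4 + (-7*P + P) = 4 - 6*P)
Y(I) = 1231 (Y(I) = (4 - 6*(-27)) + 1065 = (4 + 162) + 1065 = 166 + 1065 = 1231)
392610/(-4957670) + 1752227/Y(62) = 392610/(-4957670) + 1752227/1231 = 392610*(-1/4957670) + 1752227*(1/1231) = -39261/495767 + 1752227/1231 = 868647992818/610289177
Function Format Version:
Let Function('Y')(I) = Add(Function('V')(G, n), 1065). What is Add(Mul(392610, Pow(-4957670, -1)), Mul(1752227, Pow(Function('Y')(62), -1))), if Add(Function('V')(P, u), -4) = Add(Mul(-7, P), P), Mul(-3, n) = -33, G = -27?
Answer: Rational(868647992818, 610289177) ≈ 1423.3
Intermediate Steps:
n = 11 (n = Mul(Rational(-1, 3), -33) = 11)
Function('V')(P, u) = Add(4, Mul(-6, P)) (Function('V')(P, u) = Add(4, Add(Mul(-7, P), P)) = Add(4, Mul(-6, P)))
Function('Y')(I) = 1231 (Function('Y')(I) = Add(Add(4, Mul(-6, -27)), 1065) = Add(Add(4, 162), 1065) = Add(166, 1065) = 1231)
Add(Mul(392610, Pow(-4957670, -1)), Mul(1752227, Pow(Function('Y')(62), -1))) = Add(Mul(392610, Pow(-4957670, -1)), Mul(1752227, Pow(1231, -1))) = Add(Mul(392610, Rational(-1, 4957670)), Mul(1752227, Rational(1, 1231))) = Add(Rational(-39261, 495767), Rational(1752227, 1231)) = Rational(868647992818, 610289177)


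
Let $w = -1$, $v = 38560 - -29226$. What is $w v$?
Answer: $-67786$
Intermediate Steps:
$v = 67786$ ($v = 38560 + 29226 = 67786$)
$w v = \left(-1\right) 67786 = -67786$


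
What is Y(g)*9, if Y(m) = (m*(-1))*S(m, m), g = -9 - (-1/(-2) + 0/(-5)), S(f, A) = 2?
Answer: 171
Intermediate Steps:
g = -19/2 (g = -9 - (-1*(-½) + 0*(-⅕)) = -9 - (½ + 0) = -9 - 1*½ = -9 - ½ = -19/2 ≈ -9.5000)
Y(m) = -2*m (Y(m) = (m*(-1))*2 = -m*2 = -2*m)
Y(g)*9 = -2*(-19/2)*9 = 19*9 = 171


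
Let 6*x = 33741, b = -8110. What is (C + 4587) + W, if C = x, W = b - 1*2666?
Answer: -1131/2 ≈ -565.50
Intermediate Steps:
W = -10776 (W = -8110 - 1*2666 = -8110 - 2666 = -10776)
x = 11247/2 (x = (⅙)*33741 = 11247/2 ≈ 5623.5)
C = 11247/2 ≈ 5623.5
(C + 4587) + W = (11247/2 + 4587) - 10776 = 20421/2 - 10776 = -1131/2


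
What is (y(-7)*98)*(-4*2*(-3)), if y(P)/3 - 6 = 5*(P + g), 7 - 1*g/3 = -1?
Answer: 642096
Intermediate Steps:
g = 24 (g = 21 - 3*(-1) = 21 + 3 = 24)
y(P) = 378 + 15*P (y(P) = 18 + 3*(5*(P + 24)) = 18 + 3*(5*(24 + P)) = 18 + 3*(120 + 5*P) = 18 + (360 + 15*P) = 378 + 15*P)
(y(-7)*98)*(-4*2*(-3)) = ((378 + 15*(-7))*98)*(-4*2*(-3)) = ((378 - 105)*98)*(-8*(-3)) = (273*98)*24 = 26754*24 = 642096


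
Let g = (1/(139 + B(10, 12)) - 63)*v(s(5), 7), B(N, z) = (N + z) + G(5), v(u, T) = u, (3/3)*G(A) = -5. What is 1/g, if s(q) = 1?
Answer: -156/9827 ≈ -0.015875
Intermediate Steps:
G(A) = -5
B(N, z) = -5 + N + z (B(N, z) = (N + z) - 5 = -5 + N + z)
g = -9827/156 (g = (1/(139 + (-5 + 10 + 12)) - 63)*1 = (1/(139 + 17) - 63)*1 = (1/156 - 63)*1 = -9827/156*1 = -9827/156 ≈ -62.994)
1/g = 1/(-9827/156) = -156/9827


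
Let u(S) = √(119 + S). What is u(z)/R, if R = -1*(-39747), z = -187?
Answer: 2*I*√17/39747 ≈ 0.00020747*I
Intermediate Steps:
R = 39747
u(z)/R = √(119 - 187)/39747 = √(-68)*(1/39747) = (2*I*√17)*(1/39747) = 2*I*√17/39747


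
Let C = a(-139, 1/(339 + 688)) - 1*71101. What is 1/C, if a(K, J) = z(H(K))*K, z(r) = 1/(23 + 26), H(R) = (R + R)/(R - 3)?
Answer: -49/3484088 ≈ -1.4064e-5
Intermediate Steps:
H(R) = 2*R/(-3 + R) (H(R) = (2*R)/(-3 + R) = 2*R/(-3 + R))
z(r) = 1/49
a(K, J) = K/49
C = -3484088/49 (C = (1/49)*(-139) - 1*71101 = -139/49 - 71101 = -3484088/49 ≈ -71104.)
1/C = 1/(-3484088/49) = -49/3484088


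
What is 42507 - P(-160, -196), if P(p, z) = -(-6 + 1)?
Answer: 42502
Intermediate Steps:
P(p, z) = 5 (P(p, z) = -1*(-5) = 5)
42507 - P(-160, -196) = 42507 - 1*5 = 42507 - 5 = 42502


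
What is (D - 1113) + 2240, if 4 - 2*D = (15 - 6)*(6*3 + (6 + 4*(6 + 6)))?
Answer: 805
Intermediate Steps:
D = -322 (D = 2 - (15 - 6)*(6*3 + (6 + 4*(6 + 6)))/2 = 2 - 9*(18 + (6 + 4*12))/2 = 2 - 9*(18 + (6 + 48))/2 = 2 - 9*(18 + 54)/2 = 2 - 9*72/2 = 2 - ½*648 = 2 - 324 = -322)
(D - 1113) + 2240 = (-322 - 1113) + 2240 = -1435 + 2240 = 805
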